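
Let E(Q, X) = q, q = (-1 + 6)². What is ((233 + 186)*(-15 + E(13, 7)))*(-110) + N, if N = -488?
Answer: -461388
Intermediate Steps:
q = 25 (q = 5² = 25)
E(Q, X) = 25
((233 + 186)*(-15 + E(13, 7)))*(-110) + N = ((233 + 186)*(-15 + 25))*(-110) - 488 = (419*10)*(-110) - 488 = 4190*(-110) - 488 = -460900 - 488 = -461388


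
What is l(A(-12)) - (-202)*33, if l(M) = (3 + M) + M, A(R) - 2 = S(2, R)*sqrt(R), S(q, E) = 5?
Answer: 6673 + 20*I*sqrt(3) ≈ 6673.0 + 34.641*I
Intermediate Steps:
A(R) = 2 + 5*sqrt(R)
l(M) = 3 + 2*M
l(A(-12)) - (-202)*33 = (3 + 2*(2 + 5*sqrt(-12))) - (-202)*33 = (3 + 2*(2 + 5*(2*I*sqrt(3)))) - 1*(-6666) = (3 + 2*(2 + 10*I*sqrt(3))) + 6666 = (3 + (4 + 20*I*sqrt(3))) + 6666 = (7 + 20*I*sqrt(3)) + 6666 = 6673 + 20*I*sqrt(3)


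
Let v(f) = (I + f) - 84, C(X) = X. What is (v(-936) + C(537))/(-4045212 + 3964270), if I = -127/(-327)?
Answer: 78907/13234017 ≈ 0.0059624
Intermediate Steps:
I = 127/327 (I = -127*(-1/327) = 127/327 ≈ 0.38838)
v(f) = -27341/327 + f (v(f) = (127/327 + f) - 84 = -27341/327 + f)
(v(-936) + C(537))/(-4045212 + 3964270) = ((-27341/327 - 936) + 537)/(-4045212 + 3964270) = (-333413/327 + 537)/(-80942) = -157814/327*(-1/80942) = 78907/13234017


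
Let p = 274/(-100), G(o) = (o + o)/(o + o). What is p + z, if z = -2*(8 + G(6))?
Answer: -1037/50 ≈ -20.740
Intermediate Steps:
G(o) = 1 (G(o) = (2*o)/((2*o)) = (2*o)*(1/(2*o)) = 1)
p = -137/50 (p = 274*(-1/100) = -137/50 ≈ -2.7400)
z = -18 (z = -2*(8 + 1) = -2*9 = -18)
p + z = -137/50 - 18 = -1037/50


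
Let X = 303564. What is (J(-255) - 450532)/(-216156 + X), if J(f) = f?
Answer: -450787/87408 ≈ -5.1573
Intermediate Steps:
(J(-255) - 450532)/(-216156 + X) = (-255 - 450532)/(-216156 + 303564) = -450787/87408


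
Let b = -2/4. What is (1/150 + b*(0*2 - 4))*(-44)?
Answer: -6622/75 ≈ -88.293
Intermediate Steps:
b = -½ (b = -2*¼ = -½ ≈ -0.50000)
(1/150 + b*(0*2 - 4))*(-44) = (1/150 - (0*2 - 4)/2)*(-44) = (1/150 - (0 - 4)/2)*(-44) = (1/150 - ½*(-4))*(-44) = (1/150 + 2)*(-44) = (301/150)*(-44) = -6622/75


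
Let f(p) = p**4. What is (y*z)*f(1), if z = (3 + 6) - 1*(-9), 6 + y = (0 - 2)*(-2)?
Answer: -36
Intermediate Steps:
y = -2 (y = -6 + (0 - 2)*(-2) = -6 - 2*(-2) = -6 + 4 = -2)
z = 18 (z = 9 + 9 = 18)
(y*z)*f(1) = -2*18*1**4 = -36*1 = -36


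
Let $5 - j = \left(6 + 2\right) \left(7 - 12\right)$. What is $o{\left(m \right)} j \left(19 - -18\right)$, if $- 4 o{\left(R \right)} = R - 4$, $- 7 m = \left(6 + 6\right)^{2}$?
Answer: $\frac{71595}{7} \approx 10228.0$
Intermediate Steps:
$m = - \frac{144}{7}$ ($m = - \frac{\left(6 + 6\right)^{2}}{7} = - \frac{12^{2}}{7} = \left(- \frac{1}{7}\right) 144 = - \frac{144}{7} \approx -20.571$)
$j = 45$ ($j = 5 - \left(6 + 2\right) \left(7 - 12\right) = 5 - 8 \left(-5\right) = 5 - -40 = 5 + 40 = 45$)
$o{\left(R \right)} = 1 - \frac{R}{4}$ ($o{\left(R \right)} = - \frac{R - 4}{4} = - \frac{-4 + R}{4} = 1 - \frac{R}{4}$)
$o{\left(m \right)} j \left(19 - -18\right) = \left(1 - - \frac{36}{7}\right) 45 \left(19 - -18\right) = \left(1 + \frac{36}{7}\right) 45 \left(19 + 18\right) = \frac{43}{7} \cdot 45 \cdot 37 = \frac{1935}{7} \cdot 37 = \frac{71595}{7}$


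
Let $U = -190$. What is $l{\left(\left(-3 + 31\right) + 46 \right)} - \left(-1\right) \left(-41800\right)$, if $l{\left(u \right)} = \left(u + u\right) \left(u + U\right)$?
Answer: $-58968$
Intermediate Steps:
$l{\left(u \right)} = 2 u \left(-190 + u\right)$ ($l{\left(u \right)} = \left(u + u\right) \left(u - 190\right) = 2 u \left(-190 + u\right)$)
$l{\left(\left(-3 + 31\right) + 46 \right)} - \left(-1\right) \left(-41800\right) = 2 \left(\left(-3 + 31\right) + 46\right) \left(-190 + \left(\left(-3 + 31\right) + 46\right)\right) - \left(-1\right) \left(-41800\right) = 2 \left(28 + 46\right) \left(-190 + \left(28 + 46\right)\right) - 41800 = 2 \cdot 74 \left(-190 + 74\right) - 41800 = 2 \cdot 74 \left(-116\right) - 41800 = -17168 - 41800 = -58968$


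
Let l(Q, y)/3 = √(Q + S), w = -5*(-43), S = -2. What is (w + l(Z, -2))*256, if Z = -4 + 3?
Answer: 55040 + 768*I*√3 ≈ 55040.0 + 1330.2*I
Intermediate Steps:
w = 215
Z = -1
l(Q, y) = 3*√(-2 + Q) (l(Q, y) = 3*√(Q - 2) = 3*√(-2 + Q))
(w + l(Z, -2))*256 = (215 + 3*√(-2 - 1))*256 = (215 + 3*√(-3))*256 = (215 + 3*(I*√3))*256 = (215 + 3*I*√3)*256 = 55040 + 768*I*√3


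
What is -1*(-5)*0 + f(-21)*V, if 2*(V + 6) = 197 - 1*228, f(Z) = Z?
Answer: 903/2 ≈ 451.50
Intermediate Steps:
V = -43/2 (V = -6 + (197 - 1*228)/2 = -6 + (197 - 228)/2 = -6 + (½)*(-31) = -6 - 31/2 = -43/2 ≈ -21.500)
-1*(-5)*0 + f(-21)*V = -1*(-5)*0 - 21*(-43/2) = 5*0 + 903/2 = 0 + 903/2 = 903/2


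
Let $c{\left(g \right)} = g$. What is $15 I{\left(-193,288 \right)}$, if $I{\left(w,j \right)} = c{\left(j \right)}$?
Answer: $4320$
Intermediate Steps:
$I{\left(w,j \right)} = j$
$15 I{\left(-193,288 \right)} = 15 \cdot 288 = 4320$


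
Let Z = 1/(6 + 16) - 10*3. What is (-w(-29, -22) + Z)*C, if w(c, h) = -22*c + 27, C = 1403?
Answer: -21450467/22 ≈ -9.7502e+5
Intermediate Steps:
w(c, h) = 27 - 22*c
Z = -659/22 (Z = 1/22 - 30 = -659/22 ≈ -29.955)
(-w(-29, -22) + Z)*C = (-(27 - 22*(-29)) - 659/22)*1403 = (-(27 + 638) - 659/22)*1403 = (-1*665 - 659/22)*1403 = (-665 - 659/22)*1403 = -15289/22*1403 = -21450467/22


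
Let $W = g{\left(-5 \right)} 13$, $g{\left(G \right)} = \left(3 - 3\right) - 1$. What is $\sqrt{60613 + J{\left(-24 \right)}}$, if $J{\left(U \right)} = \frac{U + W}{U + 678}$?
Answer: $\frac{\sqrt{25925125710}}{654} \approx 246.2$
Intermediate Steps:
$g{\left(G \right)} = -1$ ($g{\left(G \right)} = 0 - 1 = -1$)
$W = -13$ ($W = \left(-1\right) 13 = -13$)
$J{\left(U \right)} = \frac{-13 + U}{678 + U}$ ($J{\left(U \right)} = \frac{U - 13}{U + 678} = \frac{-13 + U}{678 + U}$)
$\sqrt{60613 + J{\left(-24 \right)}} = \sqrt{60613 + \frac{-13 - 24}{678 - 24}} = \sqrt{60613 + \frac{1}{654} \left(-37\right)} = \sqrt{60613 - \frac{37}{654}} = \sqrt{\frac{39640865}{654}} = \frac{\sqrt{25925125710}}{654}$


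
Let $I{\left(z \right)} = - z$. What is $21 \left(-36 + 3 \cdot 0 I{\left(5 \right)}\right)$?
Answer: $-756$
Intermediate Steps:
$21 \left(-36 + 3 \cdot 0 I{\left(5 \right)}\right) = 21 \left(-36 + 3 \cdot 0 \left(\left(-1\right) 5\right)\right) = 21 \left(-36 + 0 \left(-5\right)\right) = 21 \left(-36 + 0\right) = 21 \left(-36\right) = -756$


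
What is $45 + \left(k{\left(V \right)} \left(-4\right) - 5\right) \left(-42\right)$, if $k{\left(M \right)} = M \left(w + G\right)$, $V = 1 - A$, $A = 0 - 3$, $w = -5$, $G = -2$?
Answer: $-4449$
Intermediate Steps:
$A = -3$
$V = 4$ ($V = 1 - -3 = 1 + 3 = 4$)
$k{\left(M \right)} = - 7 M$ ($k{\left(M \right)} = M \left(-5 - 2\right) = M \left(-7\right) = - 7 M$)
$45 + \left(k{\left(V \right)} \left(-4\right) - 5\right) \left(-42\right) = 45 + \left(\left(-7\right) 4 \left(-4\right) - 5\right) \left(-42\right) = 45 + \left(\left(-28\right) \left(-4\right) - 5\right) \left(-42\right) = 45 + \left(112 - 5\right) \left(-42\right) = 45 + 107 \left(-42\right) = 45 - 4494 = -4449$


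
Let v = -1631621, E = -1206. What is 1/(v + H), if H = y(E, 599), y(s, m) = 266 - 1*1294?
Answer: -1/1632649 ≈ -6.1250e-7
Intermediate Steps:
y(s, m) = -1028 (y(s, m) = 266 - 1294 = -1028)
H = -1028
1/(v + H) = 1/(-1631621 - 1028) = 1/(-1632649) = -1/1632649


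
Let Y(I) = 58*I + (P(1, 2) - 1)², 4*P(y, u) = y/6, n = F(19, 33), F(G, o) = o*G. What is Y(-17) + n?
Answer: -206255/576 ≈ -358.08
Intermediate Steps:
F(G, o) = G*o
n = 627 (n = 19*33 = 627)
P(y, u) = y/24 (P(y, u) = (y/6)/4 = y/24)
Y(I) = 529/576 + 58*I (Y(I) = 58*I + ((1/24)*1 - 1)² = 58*I + (1/24 - 1)² = 58*I + (-23/24)² = 58*I + 529/576 = 529/576 + 58*I)
Y(-17) + n = (529/576 + 58*(-17)) + 627 = (529/576 - 986) + 627 = -567407/576 + 627 = -206255/576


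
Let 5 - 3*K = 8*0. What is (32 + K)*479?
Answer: 48379/3 ≈ 16126.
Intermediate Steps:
K = 5/3 (K = 5/3 - 8*0/3 = 5/3 - 1/3*0 = 5/3 + 0 = 5/3 ≈ 1.6667)
(32 + K)*479 = (32 + 5/3)*479 = (101/3)*479 = 48379/3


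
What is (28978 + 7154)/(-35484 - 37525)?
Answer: -36132/73009 ≈ -0.49490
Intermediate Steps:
(28978 + 7154)/(-35484 - 37525) = 36132/(-73009) = 36132*(-1/73009) = -36132/73009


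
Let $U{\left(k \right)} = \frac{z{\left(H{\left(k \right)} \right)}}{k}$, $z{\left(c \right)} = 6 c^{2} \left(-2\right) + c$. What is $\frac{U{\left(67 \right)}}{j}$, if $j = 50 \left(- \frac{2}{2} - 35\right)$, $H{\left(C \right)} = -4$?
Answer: $\frac{49}{30150} \approx 0.0016252$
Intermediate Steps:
$z{\left(c \right)} = c - 12 c^{2}$ ($z{\left(c \right)} = - 12 c^{2} + c = c - 12 c^{2}$)
$j = -1800$ ($j = 50 \left(\left(-2\right) \frac{1}{2} - 35\right) = 50 \left(-1 - 35\right) = 50 \left(-36\right) = -1800$)
$U{\left(k \right)} = - \frac{196}{k}$ ($U{\left(k \right)} = \frac{\left(-4\right) \left(1 - -48\right)}{k} = \frac{\left(-4\right) \left(1 + 48\right)}{k} = \frac{\left(-4\right) 49}{k} = - \frac{196}{k}$)
$\frac{U{\left(67 \right)}}{j} = \frac{\left(-196\right) \frac{1}{67}}{-1800} = \left(-196\right) \frac{1}{67} \left(- \frac{1}{1800}\right) = \left(- \frac{196}{67}\right) \left(- \frac{1}{1800}\right) = \frac{49}{30150}$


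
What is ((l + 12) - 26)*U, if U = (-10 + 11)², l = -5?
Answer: -19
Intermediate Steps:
U = 1 (U = 1² = 1)
((l + 12) - 26)*U = ((-5 + 12) - 26)*1 = (7 - 26)*1 = -19*1 = -19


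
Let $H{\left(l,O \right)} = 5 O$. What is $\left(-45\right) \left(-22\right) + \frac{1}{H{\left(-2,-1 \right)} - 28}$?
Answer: $\frac{32669}{33} \approx 989.97$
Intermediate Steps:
$\left(-45\right) \left(-22\right) + \frac{1}{H{\left(-2,-1 \right)} - 28} = \left(-45\right) \left(-22\right) + \frac{1}{5 \left(-1\right) - 28} = 990 + \frac{1}{-5 - 28} = 990 + \frac{1}{-33} = 990 - \frac{1}{33} = \frac{32669}{33}$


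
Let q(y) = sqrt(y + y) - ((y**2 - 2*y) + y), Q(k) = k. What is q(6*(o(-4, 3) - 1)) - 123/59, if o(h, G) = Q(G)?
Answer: -7911/59 + 2*sqrt(6) ≈ -129.19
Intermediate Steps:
o(h, G) = G
q(y) = y - y**2 + sqrt(2)*sqrt(y) (q(y) = sqrt(2*y) - (y**2 - y) = sqrt(2)*sqrt(y) + (y - y**2) = y - y**2 + sqrt(2)*sqrt(y))
q(6*(o(-4, 3) - 1)) - 123/59 = (6*(3 - 1) - (6*(3 - 1))**2 + sqrt(2)*sqrt(6*(3 - 1))) - 123/59 = (6*2 - (6*2)**2 + sqrt(2)*sqrt(6*2)) + (1/59)*(-123) = (12 - 1*12**2 + sqrt(2)*sqrt(12)) - 123/59 = (12 - 1*144 + sqrt(2)*(2*sqrt(3))) - 123/59 = (12 - 144 + 2*sqrt(6)) - 123/59 = (-132 + 2*sqrt(6)) - 123/59 = -7911/59 + 2*sqrt(6)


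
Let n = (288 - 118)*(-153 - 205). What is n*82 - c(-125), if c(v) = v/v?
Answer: -4990521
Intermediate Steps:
c(v) = 1
n = -60860 (n = 170*(-358) = -60860)
n*82 - c(-125) = -60860*82 - 1*1 = -4990520 - 1 = -4990521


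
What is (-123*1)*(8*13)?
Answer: -12792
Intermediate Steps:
(-123*1)*(8*13) = -123*104 = -12792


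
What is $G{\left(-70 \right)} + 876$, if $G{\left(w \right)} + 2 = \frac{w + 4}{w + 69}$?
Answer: $940$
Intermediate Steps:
$G{\left(w \right)} = -2 + \frac{4 + w}{69 + w}$ ($G{\left(w \right)} = -2 + \frac{w + 4}{w + 69} = -2 + \frac{4 + w}{69 + w}$)
$G{\left(-70 \right)} + 876 = \frac{-134 - -70}{69 - 70} + 876 = \frac{-134 + 70}{-1} + 876 = \left(-1\right) \left(-64\right) + 876 = 64 + 876 = 940$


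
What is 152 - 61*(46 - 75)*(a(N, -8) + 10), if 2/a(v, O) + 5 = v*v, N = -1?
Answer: 33915/2 ≈ 16958.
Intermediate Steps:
a(v, O) = 2/(-5 + v**2) (a(v, O) = 2/(-5 + v*v) = 2/(-5 + v**2))
152 - 61*(46 - 75)*(a(N, -8) + 10) = 152 - 61*(46 - 75)*(2/(-5 + (-1)**2) + 10) = 152 - (-1769)*(2/(-5 + 1) + 10) = 152 - (-1769)*(2/(-4) + 10) = 152 - (-1769)*(2*(-1/4) + 10) = 152 - (-1769)*(-1/2 + 10) = 152 - (-1769)*19/2 = 152 - 61*(-551/2) = 152 + 33611/2 = 33915/2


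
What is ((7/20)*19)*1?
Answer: 133/20 ≈ 6.6500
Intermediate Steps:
((7/20)*19)*1 = (133/20)*1 = 133/20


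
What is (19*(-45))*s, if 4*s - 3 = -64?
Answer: 52155/4 ≈ 13039.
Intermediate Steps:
s = -61/4 (s = 3/4 + (1/4)*(-64) = 3/4 - 16 = -61/4 ≈ -15.250)
(19*(-45))*s = (19*(-45))*(-61/4) = -855*(-61/4) = 52155/4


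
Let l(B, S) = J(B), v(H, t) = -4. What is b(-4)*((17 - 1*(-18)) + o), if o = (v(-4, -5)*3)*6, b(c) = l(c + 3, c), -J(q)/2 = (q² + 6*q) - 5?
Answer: -740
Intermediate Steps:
J(q) = 10 - 12*q - 2*q² (J(q) = -2*((q² + 6*q) - 5) = -2*(-5 + q² + 6*q) = 10 - 12*q - 2*q²)
l(B, S) = 10 - 12*B - 2*B²
b(c) = -26 - 12*c - 2*(3 + c)² (b(c) = 10 - 12*(c + 3) - 2*(c + 3)² = 10 - 12*(3 + c) - 2*(3 + c)² = 10 + (-36 - 12*c) - 2*(3 + c)² = -26 - 12*c - 2*(3 + c)²)
o = -72 (o = -4*3*6 = -12*6 = -72)
b(-4)*((17 - 1*(-18)) + o) = (-44 - 24*(-4) - 2*(-4)²)*((17 - 1*(-18)) - 72) = (-44 + 96 - 2*16)*((17 + 18) - 72) = (-44 + 96 - 32)*(35 - 72) = 20*(-37) = -740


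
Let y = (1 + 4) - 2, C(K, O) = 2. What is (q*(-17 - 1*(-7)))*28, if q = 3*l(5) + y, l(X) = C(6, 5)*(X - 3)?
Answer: -4200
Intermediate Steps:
y = 3 (y = 5 - 2 = 3)
l(X) = -6 + 2*X (l(X) = 2*(X - 3) = 2*(-3 + X) = -6 + 2*X)
q = 15 (q = 3*(-6 + 2*5) + 3 = 3*(-6 + 10) + 3 = 3*4 + 3 = 12 + 3 = 15)
(q*(-17 - 1*(-7)))*28 = (15*(-17 - 1*(-7)))*28 = (15*(-17 + 7))*28 = (15*(-10))*28 = -150*28 = -4200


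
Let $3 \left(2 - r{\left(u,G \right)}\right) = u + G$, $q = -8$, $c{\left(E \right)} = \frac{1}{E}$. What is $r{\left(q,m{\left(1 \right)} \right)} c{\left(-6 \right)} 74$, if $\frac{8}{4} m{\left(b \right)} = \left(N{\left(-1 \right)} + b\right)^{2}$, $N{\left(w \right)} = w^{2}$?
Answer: $- \frac{148}{3} \approx -49.333$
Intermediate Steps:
$m{\left(b \right)} = \frac{\left(1 + b\right)^{2}}{2}$ ($m{\left(b \right)} = \frac{\left(\left(-1\right)^{2} + b\right)^{2}}{2} = \frac{\left(1 + b\right)^{2}}{2}$)
$r{\left(u,G \right)} = 2 - \frac{G}{3} - \frac{u}{3}$ ($r{\left(u,G \right)} = 2 - \frac{u + G}{3} = 2 - \frac{G + u}{3} = 2 - \left(\frac{G}{3} + \frac{u}{3}\right) = 2 - \frac{G}{3} - \frac{u}{3}$)
$r{\left(q,m{\left(1 \right)} \right)} c{\left(-6 \right)} 74 = \frac{2 - \frac{\frac{1}{2} \left(1 + 1\right)^{2}}{3} - - \frac{8}{3}}{-6} \cdot 74 = \left(2 - \frac{\frac{1}{2} \cdot 2^{2}}{3} + \frac{8}{3}\right) \left(- \frac{1}{6}\right) 74 = \left(2 - \frac{\frac{1}{2} \cdot 4}{3} + \frac{8}{3}\right) \left(- \frac{1}{6}\right) 74 = \left(2 - \frac{2}{3} + \frac{8}{3}\right) \left(- \frac{1}{6}\right) 74 = 4 \left(- \frac{1}{6}\right) 74 = \left(- \frac{2}{3}\right) 74 = - \frac{148}{3}$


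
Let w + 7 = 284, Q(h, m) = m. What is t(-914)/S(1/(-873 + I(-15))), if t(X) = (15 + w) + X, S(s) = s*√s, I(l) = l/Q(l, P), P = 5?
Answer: -1089744*I*√219 ≈ -1.6127e+7*I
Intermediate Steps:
I(l) = l/5
w = 277 (w = -7 + 284 = 277)
S(s) = s^(3/2)
t(X) = 292 + X (t(X) = (15 + 277) + X = 292 + X)
t(-914)/S(1/(-873 + I(-15))) = (292 - 914)/((1/(-873 + (⅕)*(-15)))^(3/2)) = -622*1752*I*√219 = -1089744*I*√219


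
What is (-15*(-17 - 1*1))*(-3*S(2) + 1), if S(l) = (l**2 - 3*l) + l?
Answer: 270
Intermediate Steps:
S(l) = l**2 - 2*l
(-15*(-17 - 1*1))*(-3*S(2) + 1) = (-15*(-17 - 1*1))*(-6*(-2 + 2) + 1) = (-15*(-17 - 1))*(-6*0 + 1) = (-15*(-18))*(-3*0 + 1) = 270*(0 + 1) = 270*1 = 270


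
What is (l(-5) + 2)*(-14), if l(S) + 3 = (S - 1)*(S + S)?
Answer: -826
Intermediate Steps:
l(S) = -3 + 2*S*(-1 + S) (l(S) = -3 + (S - 1)*(S + S) = -3 + (-1 + S)*(2*S) = -3 + 2*S*(-1 + S))
(l(-5) + 2)*(-14) = ((-3 - 2*(-5) + 2*(-5)**2) + 2)*(-14) = ((-3 + 10 + 2*25) + 2)*(-14) = ((-3 + 10 + 50) + 2)*(-14) = (57 + 2)*(-14) = 59*(-14) = -826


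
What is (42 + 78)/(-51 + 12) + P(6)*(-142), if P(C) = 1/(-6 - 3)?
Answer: 1486/117 ≈ 12.701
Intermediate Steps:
P(C) = -⅑ (P(C) = 1/(-9) = -⅑)
(42 + 78)/(-51 + 12) + P(6)*(-142) = (42 + 78)/(-51 + 12) - ⅑*(-142) = 120/(-39) + 142/9 = 120*(-1/39) + 142/9 = -40/13 + 142/9 = 1486/117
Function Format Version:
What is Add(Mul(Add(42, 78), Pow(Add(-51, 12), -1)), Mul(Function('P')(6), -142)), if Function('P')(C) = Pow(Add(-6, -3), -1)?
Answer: Rational(1486, 117) ≈ 12.701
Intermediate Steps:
Function('P')(C) = Rational(-1, 9) (Function('P')(C) = Pow(-9, -1) = Rational(-1, 9))
Add(Mul(Add(42, 78), Pow(Add(-51, 12), -1)), Mul(Function('P')(6), -142)) = Add(Mul(Add(42, 78), Pow(Add(-51, 12), -1)), Mul(Rational(-1, 9), -142)) = Add(Mul(120, Pow(-39, -1)), Rational(142, 9)) = Add(Mul(120, Rational(-1, 39)), Rational(142, 9)) = Add(Rational(-40, 13), Rational(142, 9)) = Rational(1486, 117)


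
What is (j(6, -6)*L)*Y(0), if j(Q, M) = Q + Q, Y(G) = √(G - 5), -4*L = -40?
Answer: 120*I*√5 ≈ 268.33*I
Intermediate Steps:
L = 10 (L = -¼*(-40) = 10)
Y(G) = √(-5 + G)
j(Q, M) = 2*Q
(j(6, -6)*L)*Y(0) = ((2*6)*10)*√(-5 + 0) = (12*10)*√(-5) = 120*(I*√5) = 120*I*√5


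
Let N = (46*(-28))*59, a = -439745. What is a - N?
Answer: -363753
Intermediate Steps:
N = -75992 (N = -1288*59 = -75992)
a - N = -439745 - 1*(-75992) = -439745 + 75992 = -363753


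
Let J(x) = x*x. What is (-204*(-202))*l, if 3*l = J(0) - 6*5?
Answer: -412080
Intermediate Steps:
J(x) = x²
l = -10 (l = (0² - 6*5)/3 = (0 - 30)/3 = (⅓)*(-30) = -10)
(-204*(-202))*l = -204*(-202)*(-10) = 41208*(-10) = -412080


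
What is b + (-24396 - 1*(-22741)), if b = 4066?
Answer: 2411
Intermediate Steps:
b + (-24396 - 1*(-22741)) = 4066 + (-24396 - 1*(-22741)) = 4066 + (-24396 + 22741) = 4066 - 1655 = 2411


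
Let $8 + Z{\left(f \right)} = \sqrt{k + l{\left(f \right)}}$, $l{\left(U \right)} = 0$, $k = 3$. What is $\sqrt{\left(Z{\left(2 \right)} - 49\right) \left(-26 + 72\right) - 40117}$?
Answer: $\sqrt{-42739 + 46 \sqrt{3}} \approx 206.54 i$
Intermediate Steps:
$Z{\left(f \right)} = -8 + \sqrt{3}$ ($Z{\left(f \right)} = -8 + \sqrt{3 + 0} = -8 + \sqrt{3}$)
$\sqrt{\left(Z{\left(2 \right)} - 49\right) \left(-26 + 72\right) - 40117} = \sqrt{\left(\left(-8 + \sqrt{3}\right) - 49\right) \left(-26 + 72\right) - 40117} = \sqrt{\left(\left(-8 + \sqrt{3}\right) - 49\right) 46 - 40117} = \sqrt{\left(-57 + \sqrt{3}\right) 46 - 40117} = \sqrt{\left(-2622 + 46 \sqrt{3}\right) - 40117} = \sqrt{-42739 + 46 \sqrt{3}}$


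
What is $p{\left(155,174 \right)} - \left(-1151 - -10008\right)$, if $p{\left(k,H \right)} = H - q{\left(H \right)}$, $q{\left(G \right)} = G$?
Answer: $-8857$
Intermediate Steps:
$p{\left(k,H \right)} = 0$ ($p{\left(k,H \right)} = H - H = 0$)
$p{\left(155,174 \right)} - \left(-1151 - -10008\right) = 0 - \left(-1151 - -10008\right) = 0 - \left(-1151 + 10008\right) = 0 - 8857 = -8857$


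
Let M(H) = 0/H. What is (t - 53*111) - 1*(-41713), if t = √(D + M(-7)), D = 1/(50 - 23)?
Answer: 35830 + √3/9 ≈ 35830.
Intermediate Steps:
M(H) = 0
D = 1/27 ≈ 0.037037
t = √3/9 (t = √(1/27 + 0) = √(1/27) = √3/9 ≈ 0.19245)
(t - 53*111) - 1*(-41713) = (√3/9 - 53*111) - 1*(-41713) = (√3/9 - 5883) + 41713 = (-5883 + √3/9) + 41713 = 35830 + √3/9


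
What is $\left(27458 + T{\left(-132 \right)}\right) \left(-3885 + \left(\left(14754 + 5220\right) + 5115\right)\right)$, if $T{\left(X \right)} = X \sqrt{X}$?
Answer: $582219432 - 5597856 i \sqrt{33} \approx 5.8222 \cdot 10^{8} - 3.2157 \cdot 10^{7} i$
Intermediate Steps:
$T{\left(X \right)} = X^{\frac{3}{2}}$
$\left(27458 + T{\left(-132 \right)}\right) \left(-3885 + \left(\left(14754 + 5220\right) + 5115\right)\right) = \left(27458 + \left(-132\right)^{\frac{3}{2}}\right) \left(-3885 + \left(\left(14754 + 5220\right) + 5115\right)\right) = \left(27458 - 264 i \sqrt{33}\right) \left(-3885 + \left(19974 + 5115\right)\right) = \left(27458 - 264 i \sqrt{33}\right) \left(-3885 + 25089\right) = \left(27458 - 264 i \sqrt{33}\right) 21204 = 582219432 - 5597856 i \sqrt{33}$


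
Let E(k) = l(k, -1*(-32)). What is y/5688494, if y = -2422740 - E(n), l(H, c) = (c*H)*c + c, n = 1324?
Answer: -1889274/2844247 ≈ -0.66424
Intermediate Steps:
l(H, c) = c + H*c**2 (l(H, c) = (H*c)*c + c = H*c**2 + c = c + H*c**2)
E(k) = 32 + 1024*k (E(k) = (-1*(-32))*(1 + k*(-1*(-32))) = 32*(1 + k*32) = 32*(1 + 32*k) = 32 + 1024*k)
y = -3778548 (y = -2422740 - (32 + 1024*1324) = -2422740 - (32 + 1355776) = -2422740 - 1*1355808 = -2422740 - 1355808 = -3778548)
y/5688494 = -3778548/5688494 = -3778548*1/5688494 = -1889274/2844247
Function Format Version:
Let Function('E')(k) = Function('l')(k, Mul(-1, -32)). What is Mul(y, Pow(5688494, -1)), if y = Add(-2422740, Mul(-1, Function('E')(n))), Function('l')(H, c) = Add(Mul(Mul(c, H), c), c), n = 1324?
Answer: Rational(-1889274, 2844247) ≈ -0.66424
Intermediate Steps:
Function('l')(H, c) = Add(c, Mul(H, Pow(c, 2))) (Function('l')(H, c) = Add(Mul(Mul(H, c), c), c) = Add(Mul(H, Pow(c, 2)), c) = Add(c, Mul(H, Pow(c, 2))))
Function('E')(k) = Add(32, Mul(1024, k)) (Function('E')(k) = Mul(Mul(-1, -32), Add(1, Mul(k, Mul(-1, -32)))) = Mul(32, Add(1, Mul(k, 32))) = Mul(32, Add(1, Mul(32, k))) = Add(32, Mul(1024, k)))
y = -3778548 (y = Add(-2422740, Mul(-1, Add(32, Mul(1024, 1324)))) = Add(-2422740, Mul(-1, Add(32, 1355776))) = Add(-2422740, Mul(-1, 1355808)) = Add(-2422740, -1355808) = -3778548)
Mul(y, Pow(5688494, -1)) = Mul(-3778548, Pow(5688494, -1)) = Mul(-3778548, Rational(1, 5688494)) = Rational(-1889274, 2844247)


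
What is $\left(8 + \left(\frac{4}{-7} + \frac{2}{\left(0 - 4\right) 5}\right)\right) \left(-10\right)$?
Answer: $- \frac{513}{7} \approx -73.286$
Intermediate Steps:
$\left(8 + \left(\frac{4}{-7} + \frac{2}{\left(0 - 4\right) 5}\right)\right) \left(-10\right) = \left(8 + \left(4 \left(- \frac{1}{7}\right) + \frac{2}{\left(-4\right) 5}\right)\right) \left(-10\right) = \left(8 - \left(\frac{4}{7} - \frac{2}{-20}\right)\right) \left(-10\right) = \left(8 + \left(- \frac{4}{7} + 2 \left(- \frac{1}{20}\right)\right)\right) \left(-10\right) = \left(8 - \frac{47}{70}\right) \left(-10\right) = \frac{513}{70} \left(-10\right) = - \frac{513}{7}$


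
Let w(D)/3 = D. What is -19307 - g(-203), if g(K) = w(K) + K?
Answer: -18495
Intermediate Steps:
w(D) = 3*D
g(K) = 4*K (g(K) = 3*K + K = 4*K)
-19307 - g(-203) = -19307 - 4*(-203) = -19307 - 1*(-812) = -19307 + 812 = -18495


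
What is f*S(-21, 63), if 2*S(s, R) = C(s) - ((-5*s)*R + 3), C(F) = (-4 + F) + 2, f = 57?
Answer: -378537/2 ≈ -1.8927e+5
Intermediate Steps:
C(F) = -2 + F
S(s, R) = -5/2 + s/2 + 5*R*s/2 (S(s, R) = ((-2 + s) - ((-5*s)*R + 3))/2 = ((-2 + s) - (-5*R*s + 3))/2 = ((-2 + s) - (3 - 5*R*s))/2 = ((-2 + s) + (-3 + 5*R*s))/2 = (-5 + s + 5*R*s)/2 = -5/2 + s/2 + 5*R*s/2)
f*S(-21, 63) = 57*(-5/2 + (½)*(-21) + (5/2)*63*(-21)) = 57*(-5/2 - 21/2 - 6615/2) = 57*(-6641/2) = -378537/2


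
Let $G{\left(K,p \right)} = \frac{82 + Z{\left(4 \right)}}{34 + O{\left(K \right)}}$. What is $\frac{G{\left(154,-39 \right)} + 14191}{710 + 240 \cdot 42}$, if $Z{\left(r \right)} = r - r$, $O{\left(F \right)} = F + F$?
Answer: $\frac{1213351}{922545} \approx 1.3152$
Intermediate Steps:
$O{\left(F \right)} = 2 F$
$Z{\left(r \right)} = 0$
$G{\left(K,p \right)} = \frac{82}{34 + 2 K}$ ($G{\left(K,p \right)} = \frac{82 + 0}{34 + 2 K} = \frac{82}{34 + 2 K}$)
$\frac{G{\left(154,-39 \right)} + 14191}{710 + 240 \cdot 42} = \frac{\frac{41}{17 + 154} + 14191}{710 + 240 \cdot 42} = \frac{\frac{41}{171} + 14191}{710 + 10080} = \frac{41 \cdot \frac{1}{171} + 14191}{10790} = \left(\frac{41}{171} + 14191\right) \frac{1}{10790} = \frac{2426702}{171} \cdot \frac{1}{10790} = \frac{1213351}{922545}$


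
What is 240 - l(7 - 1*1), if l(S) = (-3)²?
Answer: 231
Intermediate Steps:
l(S) = 9
240 - l(7 - 1*1) = 240 - 1*9 = 240 - 9 = 231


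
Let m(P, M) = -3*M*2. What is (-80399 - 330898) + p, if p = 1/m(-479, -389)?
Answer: -959967197/2334 ≈ -4.1130e+5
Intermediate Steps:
m(P, M) = -6*M
p = 1/2334 (p = 1/(-6*(-389)) = 1/2334 ≈ 0.00042845)
(-80399 - 330898) + p = (-80399 - 330898) + 1/2334 = -411297 + 1/2334 = -959967197/2334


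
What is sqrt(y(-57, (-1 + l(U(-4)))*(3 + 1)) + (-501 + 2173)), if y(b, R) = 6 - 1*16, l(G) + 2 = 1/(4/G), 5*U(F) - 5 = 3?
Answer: sqrt(1662) ≈ 40.768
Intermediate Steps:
U(F) = 8/5 (U(F) = 1 + (1/5)*3 = 1 + 3/5 = 8/5)
l(G) = -2 + G/4 (l(G) = -2 + 1/(4/G) = -2 + G/4)
y(b, R) = -10 (y(b, R) = 6 - 16 = -10)
sqrt(y(-57, (-1 + l(U(-4)))*(3 + 1)) + (-501 + 2173)) = sqrt(-10 + (-501 + 2173)) = sqrt(-10 + 1672) = sqrt(1662)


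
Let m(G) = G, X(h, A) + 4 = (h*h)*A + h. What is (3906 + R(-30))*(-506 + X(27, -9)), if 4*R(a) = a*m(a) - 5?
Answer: -29089959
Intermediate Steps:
X(h, A) = -4 + h + A*h**2 (X(h, A) = -4 + ((h*h)*A + h) = -4 + (h**2*A + h) = -4 + (A*h**2 + h) = -4 + (h + A*h**2) = -4 + h + A*h**2)
R(a) = -5/4 + a**2/4 (R(a) = (a*a - 5)/4 = (a**2 - 5)/4 = (-5 + a**2)/4 = -5/4 + a**2/4)
(3906 + R(-30))*(-506 + X(27, -9)) = (3906 + (-5/4 + (1/4)*(-30)**2))*(-506 + (-4 + 27 - 9*27**2)) = (3906 + (-5/4 + (1/4)*900))*(-506 + (-4 + 27 - 9*729)) = (3906 + (-5/4 + 225))*(-506 + (-4 + 27 - 6561)) = (3906 + 895/4)*(-506 - 6538) = (16519/4)*(-7044) = -29089959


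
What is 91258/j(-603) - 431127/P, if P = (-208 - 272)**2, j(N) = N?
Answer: -2365090309/15436800 ≈ -153.21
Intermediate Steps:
P = 230400 (P = (-480)**2 = 230400)
91258/j(-603) - 431127/P = 91258/(-603) - 431127/230400 = 91258*(-1/603) - 431127*1/230400 = -91258/603 - 47903/25600 = -2365090309/15436800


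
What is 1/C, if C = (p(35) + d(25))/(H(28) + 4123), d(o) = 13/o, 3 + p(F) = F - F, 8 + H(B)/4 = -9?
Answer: -101375/62 ≈ -1635.1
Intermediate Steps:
H(B) = -68 (H(B) = -32 + 4*(-9) = -32 - 36 = -68)
p(F) = -3 (p(F) = -3 + (F - F) = -3 + 0 = -3)
C = -62/101375 (C = (-3 + 13/25)/(-68 + 4123) = (-3 + 13*(1/25))/4055 = (-3 + 13/25)*(1/4055) = -62/25*1/4055 = -62/101375 ≈ -0.00061159)
1/C = 1/(-62/101375) = -101375/62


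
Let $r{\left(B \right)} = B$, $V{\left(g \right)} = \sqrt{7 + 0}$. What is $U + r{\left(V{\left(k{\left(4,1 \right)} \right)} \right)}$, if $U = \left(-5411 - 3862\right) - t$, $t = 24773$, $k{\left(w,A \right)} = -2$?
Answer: $-34046 + \sqrt{7} \approx -34043.0$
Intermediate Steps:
$V{\left(g \right)} = \sqrt{7}$
$U = -34046$ ($U = \left(-5411 - 3862\right) - 24773 = -9273 - 24773 = -34046$)
$U + r{\left(V{\left(k{\left(4,1 \right)} \right)} \right)} = -34046 + \sqrt{7}$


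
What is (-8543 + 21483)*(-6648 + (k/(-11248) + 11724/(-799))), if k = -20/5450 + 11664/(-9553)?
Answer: -100851222279627955951/1169764334138 ≈ -8.6215e+7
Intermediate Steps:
k = -6375986/5206385 (k = -20*1/5450 + 11664*(-1/9553) = -2/545 - 11664/9553 = -6375986/5206385 ≈ -1.2246)
(-8543 + 21483)*(-6648 + (k/(-11248) + 11724/(-799))) = (-8543 + 21483)*(-6648 + (-6375986/5206385/(-11248) + 11724/(-799))) = 12940*(-6648 + (-6375986/5206385*(-1/11248) + 11724*(-1/799))) = 12940*(-6648 + (3187993/29280709240 - 11724/799)) = 12940*(-6648 - 343284487923353/23395286682760) = 12940*(-155875150354911833/23395286682760) = -100851222279627955951/1169764334138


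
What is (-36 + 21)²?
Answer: 225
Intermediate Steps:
(-36 + 21)² = (-15)² = 225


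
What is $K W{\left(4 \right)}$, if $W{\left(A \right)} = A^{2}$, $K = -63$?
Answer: $-1008$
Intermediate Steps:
$K W{\left(4 \right)} = - 63 \cdot 4^{2} = \left(-63\right) 16 = -1008$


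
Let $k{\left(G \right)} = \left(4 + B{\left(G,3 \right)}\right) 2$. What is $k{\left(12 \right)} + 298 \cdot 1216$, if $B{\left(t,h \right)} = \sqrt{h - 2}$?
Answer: $362378$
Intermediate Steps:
$B{\left(t,h \right)} = \sqrt{-2 + h}$
$k{\left(G \right)} = 10$ ($k{\left(G \right)} = \left(4 + \sqrt{-2 + 3}\right) 2 = \left(4 + \sqrt{1}\right) 2 = \left(4 + 1\right) 2 = 5 \cdot 2 = 10$)
$k{\left(12 \right)} + 298 \cdot 1216 = 10 + 298 \cdot 1216 = 10 + 362368 = 362378$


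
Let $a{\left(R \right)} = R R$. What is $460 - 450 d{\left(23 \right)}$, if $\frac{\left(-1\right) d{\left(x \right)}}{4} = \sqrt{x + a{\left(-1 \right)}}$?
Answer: $460 + 3600 \sqrt{6} \approx 9278.2$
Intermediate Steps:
$a{\left(R \right)} = R^{2}$
$d{\left(x \right)} = - 4 \sqrt{1 + x}$ ($d{\left(x \right)} = - 4 \sqrt{x + \left(-1\right)^{2}} = - 4 \sqrt{x + 1} = - 4 \sqrt{1 + x}$)
$460 - 450 d{\left(23 \right)} = 460 - 450 \left(- 4 \sqrt{1 + 23}\right) = 460 - 450 \left(- 4 \sqrt{24}\right) = 460 - 450 \left(- 4 \cdot 2 \sqrt{6}\right) = 460 - 450 \left(- 8 \sqrt{6}\right) = 460 + 3600 \sqrt{6}$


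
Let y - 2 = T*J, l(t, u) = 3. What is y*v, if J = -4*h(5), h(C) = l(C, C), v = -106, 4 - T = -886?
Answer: 1131868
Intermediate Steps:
T = 890 (T = 4 - 1*(-886) = 4 + 886 = 890)
h(C) = 3
J = -12 (J = -4*3 = -12)
y = -10678 (y = 2 + 890*(-12) = 2 - 10680 = -10678)
y*v = -10678*(-106) = 1131868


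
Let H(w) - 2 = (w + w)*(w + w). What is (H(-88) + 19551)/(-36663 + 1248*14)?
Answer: -16843/6397 ≈ -2.6330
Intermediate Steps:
H(w) = 2 + 4*w**2 (H(w) = 2 + (w + w)*(w + w) = 2 + (2*w)*(2*w) = 2 + 4*w**2)
(H(-88) + 19551)/(-36663 + 1248*14) = ((2 + 4*(-88)**2) + 19551)/(-36663 + 1248*14) = ((2 + 4*7744) + 19551)/(-36663 + 17472) = ((2 + 30976) + 19551)/(-19191) = (30978 + 19551)*(-1/19191) = 50529*(-1/19191) = -16843/6397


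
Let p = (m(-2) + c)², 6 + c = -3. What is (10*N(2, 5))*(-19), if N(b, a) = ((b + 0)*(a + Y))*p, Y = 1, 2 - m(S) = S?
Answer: -57000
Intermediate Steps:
m(S) = 2 - S
c = -9 (c = -6 - 3 = -9)
p = 25 (p = ((2 - 1*(-2)) - 9)² = ((2 + 2) - 9)² = (4 - 9)² = (-5)² = 25)
N(b, a) = 25*b*(1 + a) (N(b, a) = ((b + 0)*(a + 1))*25 = (b*(1 + a))*25 = 25*b*(1 + a))
(10*N(2, 5))*(-19) = (10*(25*2*(1 + 5)))*(-19) = (10*(25*2*6))*(-19) = (10*300)*(-19) = 3000*(-19) = -57000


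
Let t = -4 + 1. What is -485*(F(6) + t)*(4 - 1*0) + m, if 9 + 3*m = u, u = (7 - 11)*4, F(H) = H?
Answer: -17485/3 ≈ -5828.3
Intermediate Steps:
t = -3
u = -16 (u = -4*4 = -16)
m = -25/3 (m = -3 + (⅓)*(-16) = -3 - 16/3 = -25/3 ≈ -8.3333)
-485*(F(6) + t)*(4 - 1*0) + m = -485*(6 - 3)*(4 - 1*0) - 25/3 = -1455*(4 + 0) - 25/3 = -1455*4 - 25/3 = -485*12 - 25/3 = -5820 - 25/3 = -17485/3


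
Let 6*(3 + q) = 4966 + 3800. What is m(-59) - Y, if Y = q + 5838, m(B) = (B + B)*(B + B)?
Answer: 6628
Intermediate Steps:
m(B) = 4*B² (m(B) = (2*B)*(2*B) = 4*B²)
q = 1458 (q = -3 + (4966 + 3800)/6 = -3 + (⅙)*8766 = -3 + 1461 = 1458)
Y = 7296 (Y = 1458 + 5838 = 7296)
m(-59) - Y = 4*(-59)² - 1*7296 = 4*3481 - 7296 = 13924 - 7296 = 6628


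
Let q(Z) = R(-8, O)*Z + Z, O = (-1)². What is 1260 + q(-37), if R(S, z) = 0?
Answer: 1223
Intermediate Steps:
O = 1
q(Z) = Z (q(Z) = 0*Z + Z = 0 + Z = Z)
1260 + q(-37) = 1260 - 37 = 1223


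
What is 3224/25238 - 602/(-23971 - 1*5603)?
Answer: 27634963/186597153 ≈ 0.14810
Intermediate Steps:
3224/25238 - 602/(-23971 - 1*5603) = 3224*(1/25238) - 602/(-23971 - 5603) = 1612/12619 - 602/(-29574) = 1612/12619 - 602*(-1/29574) = 1612/12619 + 301/14787 = 27634963/186597153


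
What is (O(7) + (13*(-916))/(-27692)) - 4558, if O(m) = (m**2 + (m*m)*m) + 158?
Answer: -27744407/6923 ≈ -4007.6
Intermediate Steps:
O(m) = 158 + m**2 + m**3 (O(m) = (m**2 + m**2*m) + 158 = (m**2 + m**3) + 158 = 158 + m**2 + m**3)
(O(7) + (13*(-916))/(-27692)) - 4558 = ((158 + 7**2 + 7**3) + (13*(-916))/(-27692)) - 4558 = ((158 + 49 + 343) - 11908*(-1/27692)) - 4558 = (550 + 2977/6923) - 4558 = 3810627/6923 - 4558 = -27744407/6923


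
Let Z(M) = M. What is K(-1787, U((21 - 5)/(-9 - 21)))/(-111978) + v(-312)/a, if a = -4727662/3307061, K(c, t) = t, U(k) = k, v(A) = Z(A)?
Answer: 433272159145184/1985228007885 ≈ 218.25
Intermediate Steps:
v(A) = A
a = -4727662/3307061 (a = -4727662*1/3307061 = -4727662/3307061 ≈ -1.4296)
K(-1787, U((21 - 5)/(-9 - 21)))/(-111978) + v(-312)/a = ((21 - 5)/(-9 - 21))/(-111978) - 312/(-4727662/3307061) = (16/(-30))*(-1/111978) - 312*(-3307061/4727662) = (16*(-1/30))*(-1/111978) + 515901516/2363831 = -8/15*(-1/111978) + 515901516/2363831 = 4/839835 + 515901516/2363831 = 433272159145184/1985228007885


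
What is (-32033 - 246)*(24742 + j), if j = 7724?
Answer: -1047970014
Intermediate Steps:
(-32033 - 246)*(24742 + j) = (-32033 - 246)*(24742 + 7724) = -32279*32466 = -1047970014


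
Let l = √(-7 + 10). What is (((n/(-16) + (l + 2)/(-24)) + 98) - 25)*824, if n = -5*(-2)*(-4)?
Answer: 186430/3 - 103*√3/3 ≈ 62084.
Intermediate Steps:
n = -40 (n = 10*(-4) = -40)
l = √3 ≈ 1.7320
(((n/(-16) + (l + 2)/(-24)) + 98) - 25)*824 = (((-40/(-16) + (√3 + 2)/(-24)) + 98) - 25)*824 = (((-40*(-1/16) + (2 + √3)*(-1/24)) + 98) - 25)*824 = (((5/2 + (-1/12 - √3/24)) + 98) - 25)*824 = (((29/12 - √3/24) + 98) - 25)*824 = ((1205/12 - √3/24) - 25)*824 = (905/12 - √3/24)*824 = 186430/3 - 103*√3/3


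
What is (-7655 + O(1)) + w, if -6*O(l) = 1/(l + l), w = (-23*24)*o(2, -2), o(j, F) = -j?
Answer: -78613/12 ≈ -6551.1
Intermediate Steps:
w = 1104 (w = (-23*24)*(-1*2) = -552*(-2) = 1104)
O(l) = -1/(12*l) (O(l) = -1/(6*(l + l)) = -1/(2*l)/6 = -1/(12*l))
(-7655 + O(1)) + w = (-7655 - 1/12/1) + 1104 = (-7655 - 1/12*1) + 1104 = (-7655 - 1/12) + 1104 = -91861/12 + 1104 = -78613/12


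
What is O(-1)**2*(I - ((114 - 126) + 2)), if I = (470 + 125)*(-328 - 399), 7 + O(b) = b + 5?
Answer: -3892995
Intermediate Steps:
O(b) = -2 + b (O(b) = -7 + (b + 5) = -7 + (5 + b) = -2 + b)
I = -432565 (I = 595*(-727) = -432565)
O(-1)**2*(I - ((114 - 126) + 2)) = (-2 - 1)**2*(-432565 - ((114 - 126) + 2)) = (-3)**2*(-432565 - (-12 + 2)) = 9*(-432565 - 1*(-10)) = 9*(-432565 + 10) = 9*(-432555) = -3892995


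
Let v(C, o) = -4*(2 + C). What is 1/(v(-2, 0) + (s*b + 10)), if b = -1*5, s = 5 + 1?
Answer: -1/20 ≈ -0.050000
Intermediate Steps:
v(C, o) = -8 - 4*C
s = 6
b = -5
1/(v(-2, 0) + (s*b + 10)) = 1/((-8 - 4*(-2)) + (6*(-5) + 10)) = 1/((-8 + 8) + (-30 + 10)) = 1/(0 - 20) = 1/(-20) = -1/20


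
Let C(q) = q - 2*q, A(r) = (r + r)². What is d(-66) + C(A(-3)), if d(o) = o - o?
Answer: -36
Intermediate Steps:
A(r) = 4*r² (A(r) = (2*r)² = 4*r²)
C(q) = -q
d(o) = 0
d(-66) + C(A(-3)) = 0 - 4*(-3)² = 0 - 4*9 = 0 - 1*36 = 0 - 36 = -36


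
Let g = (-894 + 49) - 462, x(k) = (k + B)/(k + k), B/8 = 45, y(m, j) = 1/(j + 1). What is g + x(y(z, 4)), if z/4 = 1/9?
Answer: -813/2 ≈ -406.50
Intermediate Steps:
z = 4/9 ≈ 0.44444
y(m, j) = 1/(1 + j)
B = 360 (B = 8*45 = 360)
x(k) = (360 + k)/(2*k) (x(k) = (k + 360)/(k + k) = (360 + k)/((2*k)) = (360 + k)*(1/(2*k)) = (360 + k)/(2*k))
g = -1307 (g = -845 - 462 = -1307)
g + x(y(z, 4)) = -1307 + (360 + 1/(1 + 4))/(2*(1/(1 + 4))) = -1307 + (360 + 1/5)/(2*(1/5)) = -1307 + (360 + ⅕)/(2*(⅕)) = -1307 + (½)*5*(1801/5) = -1307 + 1801/2 = -813/2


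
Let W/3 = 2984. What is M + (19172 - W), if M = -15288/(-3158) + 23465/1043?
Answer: 16876311267/1646897 ≈ 10247.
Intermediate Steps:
W = 8952 (W = 3*2984 = 8952)
M = 45023927/1646897 (M = -15288*(-1/3158) + 23465*(1/1043) = 7644/1579 + 23465/1043 = 45023927/1646897 ≈ 27.339)
M + (19172 - W) = 45023927/1646897 + (19172 - 1*8952) = 45023927/1646897 + (19172 - 8952) = 45023927/1646897 + 10220 = 16876311267/1646897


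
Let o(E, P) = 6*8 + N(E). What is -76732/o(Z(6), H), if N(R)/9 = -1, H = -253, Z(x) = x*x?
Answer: -76732/39 ≈ -1967.5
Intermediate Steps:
Z(x) = x²
N(R) = -9 (N(R) = 9*(-1) = -9)
o(E, P) = 39 (o(E, P) = 6*8 - 9 = 48 - 9 = 39)
-76732/o(Z(6), H) = -76732/39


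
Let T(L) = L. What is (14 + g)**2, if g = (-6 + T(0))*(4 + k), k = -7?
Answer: 1024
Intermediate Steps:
g = 18 (g = (-6 + 0)*(4 - 7) = -6*(-3) = 18)
(14 + g)**2 = (14 + 18)**2 = 32**2 = 1024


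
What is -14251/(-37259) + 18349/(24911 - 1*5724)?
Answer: 957099328/714888433 ≈ 1.3388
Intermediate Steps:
-14251/(-37259) + 18349/(24911 - 1*5724) = -14251*(-1/37259) + 18349/(24911 - 5724) = 14251/37259 + 18349/19187 = 957099328/714888433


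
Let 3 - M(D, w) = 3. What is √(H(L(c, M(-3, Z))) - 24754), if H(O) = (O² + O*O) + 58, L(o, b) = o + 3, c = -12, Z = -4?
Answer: 3*I*√2726 ≈ 156.63*I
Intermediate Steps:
M(D, w) = 0 (M(D, w) = 3 - 1*3 = 3 - 3 = 0)
L(o, b) = 3 + o
H(O) = 58 + 2*O² (H(O) = (O² + O²) + 58 = 2*O² + 58 = 58 + 2*O²)
√(H(L(c, M(-3, Z))) - 24754) = √((58 + 2*(3 - 12)²) - 24754) = √((58 + 2*(-9)²) - 24754) = √((58 + 2*81) - 24754) = √((58 + 162) - 24754) = √(220 - 24754) = √(-24534) = 3*I*√2726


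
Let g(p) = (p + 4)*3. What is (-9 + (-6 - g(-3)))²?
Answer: 324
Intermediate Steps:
g(p) = 12 + 3*p (g(p) = (4 + p)*3 = 12 + 3*p)
(-9 + (-6 - g(-3)))² = (-9 + (-6 - (12 + 3*(-3))))² = (-9 + (-6 - (12 - 9)))² = (-9 + (-6 - 1*3))² = (-9 + (-6 - 3))² = (-9 - 9)² = (-18)² = 324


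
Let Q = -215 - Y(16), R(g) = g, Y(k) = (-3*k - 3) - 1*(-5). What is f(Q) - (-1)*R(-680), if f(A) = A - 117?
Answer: -966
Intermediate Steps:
Y(k) = 2 - 3*k (Y(k) = (-3 - 3*k) + 5 = 2 - 3*k)
Q = -169 (Q = -215 - (2 - 3*16) = -215 - (2 - 48) = -215 - 1*(-46) = -215 + 46 = -169)
f(A) = -117 + A
f(Q) - (-1)*R(-680) = (-117 - 169) - (-1)*(-680) = -286 - 1*680 = -286 - 680 = -966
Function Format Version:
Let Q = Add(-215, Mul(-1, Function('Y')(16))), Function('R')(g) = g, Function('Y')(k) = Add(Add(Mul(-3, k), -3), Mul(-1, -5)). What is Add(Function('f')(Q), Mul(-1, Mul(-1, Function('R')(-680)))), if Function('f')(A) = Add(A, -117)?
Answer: -966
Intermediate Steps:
Function('Y')(k) = Add(2, Mul(-3, k)) (Function('Y')(k) = Add(Add(-3, Mul(-3, k)), 5) = Add(2, Mul(-3, k)))
Q = -169 (Q = Add(-215, Mul(-1, Add(2, Mul(-3, 16)))) = Add(-215, Mul(-1, Add(2, -48))) = Add(-215, Mul(-1, -46)) = Add(-215, 46) = -169)
Function('f')(A) = Add(-117, A)
Add(Function('f')(Q), Mul(-1, Mul(-1, Function('R')(-680)))) = Add(Add(-117, -169), Mul(-1, Mul(-1, -680))) = Add(-286, Mul(-1, 680)) = Add(-286, -680) = -966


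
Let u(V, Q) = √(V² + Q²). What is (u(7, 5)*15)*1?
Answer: 15*√74 ≈ 129.03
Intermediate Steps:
u(V, Q) = √(Q² + V²)
(u(7, 5)*15)*1 = (√(5² + 7²)*15)*1 = (√(25 + 49)*15)*1 = (√74*15)*1 = (15*√74)*1 = 15*√74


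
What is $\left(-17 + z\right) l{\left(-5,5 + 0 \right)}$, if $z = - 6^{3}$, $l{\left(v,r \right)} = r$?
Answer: $-1165$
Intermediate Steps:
$z = -216$ ($z = \left(-1\right) 216 = -216$)
$\left(-17 + z\right) l{\left(-5,5 + 0 \right)} = \left(-17 - 216\right) \left(5 + 0\right) = \left(-233\right) 5 = -1165$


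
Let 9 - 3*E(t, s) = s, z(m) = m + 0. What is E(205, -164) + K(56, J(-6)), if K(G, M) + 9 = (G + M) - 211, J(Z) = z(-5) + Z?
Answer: -352/3 ≈ -117.33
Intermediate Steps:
z(m) = m
E(t, s) = 3 - s/3
J(Z) = -5 + Z
K(G, M) = -220 + G + M (K(G, M) = -9 + ((G + M) - 211) = -9 + (-211 + G + M) = -220 + G + M)
E(205, -164) + K(56, J(-6)) = (3 - ⅓*(-164)) + (-220 + 56 + (-5 - 6)) = (3 + 164/3) + (-220 + 56 - 11) = 173/3 - 175 = -352/3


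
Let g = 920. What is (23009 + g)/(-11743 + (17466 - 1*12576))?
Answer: -23929/6853 ≈ -3.4918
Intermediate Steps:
(23009 + g)/(-11743 + (17466 - 1*12576)) = (23009 + 920)/(-11743 + (17466 - 1*12576)) = 23929/(-11743 + (17466 - 12576)) = 23929/(-11743 + 4890) = 23929/(-6853) = 23929*(-1/6853) = -23929/6853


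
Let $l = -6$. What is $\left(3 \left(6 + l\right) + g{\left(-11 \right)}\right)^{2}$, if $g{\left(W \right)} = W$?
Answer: $121$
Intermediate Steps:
$\left(3 \left(6 + l\right) + g{\left(-11 \right)}\right)^{2} = \left(3 \left(6 - 6\right) - 11\right)^{2} = \left(3 \cdot 0 - 11\right)^{2} = \left(0 - 11\right)^{2} = \left(-11\right)^{2} = 121$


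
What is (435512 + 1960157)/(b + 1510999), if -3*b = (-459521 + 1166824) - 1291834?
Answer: 7187007/5117528 ≈ 1.4044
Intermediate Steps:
b = 584531/3 (b = -((-459521 + 1166824) - 1291834)/3 = -(707303 - 1291834)/3 = -⅓*(-584531) = 584531/3 ≈ 1.9484e+5)
(435512 + 1960157)/(b + 1510999) = (435512 + 1960157)/(584531/3 + 1510999) = 2395669/(5117528/3) = 2395669*(3/5117528) = 7187007/5117528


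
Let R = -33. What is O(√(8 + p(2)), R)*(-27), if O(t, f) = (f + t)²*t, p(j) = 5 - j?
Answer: 19602 - 29700*√11 ≈ -78902.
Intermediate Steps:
O(t, f) = t*(f + t)²
O(√(8 + p(2)), R)*(-27) = (√(8 + (5 - 1*2))*(-33 + √(8 + (5 - 1*2)))²)*(-27) = (√(8 + (5 - 2))*(-33 + √(8 + (5 - 2)))²)*(-27) = (√(8 + 3)*(-33 + √(8 + 3))²)*(-27) = (√11*(-33 + √11)²)*(-27) = -27*√11*(-33 + √11)²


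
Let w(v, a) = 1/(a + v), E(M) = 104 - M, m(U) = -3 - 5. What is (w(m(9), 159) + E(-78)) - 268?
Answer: -12985/151 ≈ -85.993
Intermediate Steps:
m(U) = -8
(w(m(9), 159) + E(-78)) - 268 = (1/(159 - 8) + (104 - 1*(-78))) - 268 = (1/151 + (104 + 78)) - 268 = (1/151 + 182) - 268 = 27483/151 - 268 = -12985/151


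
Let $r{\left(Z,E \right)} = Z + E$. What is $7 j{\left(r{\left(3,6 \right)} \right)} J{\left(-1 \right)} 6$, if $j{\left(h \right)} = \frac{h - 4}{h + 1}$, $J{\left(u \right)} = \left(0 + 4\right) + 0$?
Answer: $84$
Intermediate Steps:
$J{\left(u \right)} = 4$ ($J{\left(u \right)} = 4 + 0 = 4$)
$r{\left(Z,E \right)} = E + Z$
$j{\left(h \right)} = \frac{-4 + h}{1 + h}$
$7 j{\left(r{\left(3,6 \right)} \right)} J{\left(-1 \right)} 6 = 7 \frac{-4 + \left(6 + 3\right)}{1 + \left(6 + 3\right)} 4 \cdot 6 = 7 \frac{-4 + 9}{1 + 9} \cdot 4 \cdot 6 = 7 \cdot \frac{1}{10} \cdot 5 \cdot 4 \cdot 6 = 7 \cdot \frac{1}{2} \cdot 4 \cdot 6 = 7 \cdot 2 \cdot 6 = 7 \cdot 12 = 84$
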